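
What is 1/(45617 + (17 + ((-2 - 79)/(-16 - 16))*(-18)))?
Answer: 16/729415 ≈ 2.1935e-5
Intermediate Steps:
1/(45617 + (17 + ((-2 - 79)/(-16 - 16))*(-18))) = 1/(45617 + (17 - 81/(-32)*(-18))) = 1/(45617 + (17 - 81*(-1/32)*(-18))) = 1/(45617 + (17 + (81/32)*(-18))) = 1/(45617 + (17 - 729/16)) = 1/(45617 - 457/16) = 1/(729415/16) = 16/729415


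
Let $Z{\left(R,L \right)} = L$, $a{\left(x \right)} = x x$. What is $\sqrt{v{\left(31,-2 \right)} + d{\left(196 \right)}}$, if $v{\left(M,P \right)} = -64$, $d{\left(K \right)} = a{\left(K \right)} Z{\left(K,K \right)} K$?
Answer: $8 \sqrt{23059203} \approx 38416.0$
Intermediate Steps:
$a{\left(x \right)} = x^{2}$
$d{\left(K \right)} = K^{4}$ ($d{\left(K \right)} = K^{2} K K = K^{3} K = K^{4}$)
$\sqrt{v{\left(31,-2 \right)} + d{\left(196 \right)}} = \sqrt{-64 + 196^{4}} = \sqrt{-64 + 1475789056} = \sqrt{1475788992} = 8 \sqrt{23059203}$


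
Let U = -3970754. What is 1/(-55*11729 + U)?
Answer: -1/4615849 ≈ -2.1664e-7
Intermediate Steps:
1/(-55*11729 + U) = 1/(-55*11729 - 3970754) = 1/(-645095 - 3970754) = 1/(-4615849) = -1/4615849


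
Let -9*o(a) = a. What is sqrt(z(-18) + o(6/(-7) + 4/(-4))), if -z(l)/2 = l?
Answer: sqrt(15967)/21 ≈ 6.0172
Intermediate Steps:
o(a) = -a/9
z(l) = -2*l
sqrt(z(-18) + o(6/(-7) + 4/(-4))) = sqrt(-2*(-18) - (6/(-7) + 4/(-4))/9) = sqrt(36 - (6*(-1/7) + 4*(-1/4))/9) = sqrt(36 - (-6/7 - 1)/9) = sqrt(36 - 1/9*(-13/7)) = sqrt(36 + 13/63) = sqrt(2281/63) = sqrt(15967)/21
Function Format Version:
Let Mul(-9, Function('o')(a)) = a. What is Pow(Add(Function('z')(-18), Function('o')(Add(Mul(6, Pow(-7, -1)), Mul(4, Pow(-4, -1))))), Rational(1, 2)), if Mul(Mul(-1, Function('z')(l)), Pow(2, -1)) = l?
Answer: Mul(Rational(1, 21), Pow(15967, Rational(1, 2))) ≈ 6.0172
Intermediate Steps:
Function('o')(a) = Mul(Rational(-1, 9), a)
Function('z')(l) = Mul(-2, l)
Pow(Add(Function('z')(-18), Function('o')(Add(Mul(6, Pow(-7, -1)), Mul(4, Pow(-4, -1))))), Rational(1, 2)) = Pow(Add(Mul(-2, -18), Mul(Rational(-1, 9), Add(Mul(6, Pow(-7, -1)), Mul(4, Pow(-4, -1))))), Rational(1, 2)) = Pow(Add(36, Mul(Rational(-1, 9), Add(Mul(6, Rational(-1, 7)), Mul(4, Rational(-1, 4))))), Rational(1, 2)) = Pow(Add(36, Mul(Rational(-1, 9), Add(Rational(-6, 7), -1))), Rational(1, 2)) = Pow(Add(36, Mul(Rational(-1, 9), Rational(-13, 7))), Rational(1, 2)) = Pow(Add(36, Rational(13, 63)), Rational(1, 2)) = Pow(Rational(2281, 63), Rational(1, 2)) = Mul(Rational(1, 21), Pow(15967, Rational(1, 2)))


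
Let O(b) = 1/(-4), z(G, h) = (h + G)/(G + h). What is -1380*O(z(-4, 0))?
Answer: 345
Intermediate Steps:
z(G, h) = 1 (z(G, h) = (G + h)/(G + h) = 1)
O(b) = -¼
-1380*O(z(-4, 0)) = -1380*(-¼) = 345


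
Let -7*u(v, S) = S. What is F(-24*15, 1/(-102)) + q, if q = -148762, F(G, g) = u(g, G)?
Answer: -1040974/7 ≈ -1.4871e+5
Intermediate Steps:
u(v, S) = -S/7
F(G, g) = -G/7
F(-24*15, 1/(-102)) + q = -(-24)*15/7 - 148762 = -⅐*(-360) - 148762 = 360/7 - 148762 = -1040974/7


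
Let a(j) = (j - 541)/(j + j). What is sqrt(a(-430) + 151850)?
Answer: 3*sqrt(3119697085)/430 ≈ 389.68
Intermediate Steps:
a(j) = (-541 + j)/(2*j) (a(j) = (-541 + j)/((2*j)) = (-541 + j)*(1/(2*j)) = (-541 + j)/(2*j))
sqrt(a(-430) + 151850) = sqrt((1/2)*(-541 - 430)/(-430) + 151850) = sqrt((1/2)*(-1/430)*(-971) + 151850) = sqrt(971/860 + 151850) = sqrt(130591971/860) = 3*sqrt(3119697085)/430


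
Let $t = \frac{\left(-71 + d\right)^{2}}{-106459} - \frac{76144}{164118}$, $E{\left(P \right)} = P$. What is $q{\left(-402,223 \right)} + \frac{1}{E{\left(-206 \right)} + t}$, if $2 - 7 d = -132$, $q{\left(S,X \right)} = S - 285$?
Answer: $- \frac{60724208487313488}{88389782281337} \approx -687.0$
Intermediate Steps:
$q{\left(S,X \right)} = -285 + S$
$d = \frac{134}{7}$ ($d = \frac{2}{7} - - \frac{132}{7} = \frac{2}{7} + \frac{132}{7} = \frac{134}{7} \approx 19.143$)
$t = - \frac{209415077723}{428060034969}$ ($t = \frac{\left(-71 + \frac{134}{7}\right)^{2}}{-106459} - \frac{76144}{164118} = \left(- \frac{363}{7}\right)^{2} \left(- \frac{1}{106459}\right) - \frac{38072}{82059} = \frac{131769}{49} \left(- \frac{1}{106459}\right) - \frac{38072}{82059} = - \frac{131769}{5216491} - \frac{38072}{82059} = - \frac{209415077723}{428060034969} \approx -0.48922$)
$q{\left(-402,223 \right)} + \frac{1}{E{\left(-206 \right)} + t} = \left(-285 - 402\right) + \frac{1}{-206 - \frac{209415077723}{428060034969}} = -687 + \frac{1}{- \frac{88389782281337}{428060034969}} = -687 - \frac{428060034969}{88389782281337} = - \frac{60724208487313488}{88389782281337}$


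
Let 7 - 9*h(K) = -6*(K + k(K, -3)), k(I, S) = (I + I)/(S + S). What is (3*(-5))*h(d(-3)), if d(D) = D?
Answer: 25/3 ≈ 8.3333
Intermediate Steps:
k(I, S) = I/S (k(I, S) = (2*I)/((2*S)) = (2*I)*(1/(2*S)) = I/S)
h(K) = 7/9 + 4*K/9 (h(K) = 7/9 - (-2)*(K + K/(-3))/3 = 7/9 - (-2)*(K + K*(-⅓))/3 = 7/9 - (-2)*(K - K/3)/3 = 7/9 - (-2)*2*K/3/3 = 7/9 - (-4)*K/9 = 7/9 + 4*K/9)
(3*(-5))*h(d(-3)) = (3*(-5))*(7/9 + (4/9)*(-3)) = -15*(7/9 - 4/3) = -15*(-5/9) = 25/3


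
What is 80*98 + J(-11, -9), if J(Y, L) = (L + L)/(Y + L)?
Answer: 78409/10 ≈ 7840.9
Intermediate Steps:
J(Y, L) = 2*L/(L + Y) (J(Y, L) = (2*L)/(L + Y) = 2*L/(L + Y))
80*98 + J(-11, -9) = 80*98 + 2*(-9)/(-9 - 11) = 7840 + 2*(-9)/(-20) = 7840 + 2*(-9)*(-1/20) = 7840 + 9/10 = 78409/10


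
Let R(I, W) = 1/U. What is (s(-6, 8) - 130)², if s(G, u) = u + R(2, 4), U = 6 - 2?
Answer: 237169/16 ≈ 14823.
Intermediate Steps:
U = 4
R(I, W) = ¼ (R(I, W) = 1/4 = ¼)
s(G, u) = ¼ + u (s(G, u) = u + ¼ = ¼ + u)
(s(-6, 8) - 130)² = ((¼ + 8) - 130)² = (33/4 - 130)² = (-487/4)² = 237169/16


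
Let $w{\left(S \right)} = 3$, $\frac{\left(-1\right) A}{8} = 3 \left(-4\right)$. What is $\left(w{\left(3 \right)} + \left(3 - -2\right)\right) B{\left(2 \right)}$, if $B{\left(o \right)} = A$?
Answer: $768$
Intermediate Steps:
$A = 96$ ($A = - 8 \cdot 3 \left(-4\right) = \left(-8\right) \left(-12\right) = 96$)
$B{\left(o \right)} = 96$
$\left(w{\left(3 \right)} + \left(3 - -2\right)\right) B{\left(2 \right)} = \left(3 + \left(3 - -2\right)\right) 96 = \left(3 + \left(3 + 2\right)\right) 96 = \left(3 + 5\right) 96 = 8 \cdot 96 = 768$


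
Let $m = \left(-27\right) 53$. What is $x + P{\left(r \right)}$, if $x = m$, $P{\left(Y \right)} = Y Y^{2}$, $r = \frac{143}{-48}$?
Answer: $- \frac{161181359}{110592} \approx -1457.4$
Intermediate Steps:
$r = - \frac{143}{48}$ ($r = 143 \left(- \frac{1}{48}\right) = - \frac{143}{48} \approx -2.9792$)
$P{\left(Y \right)} = Y^{3}$
$m = -1431$
$x = -1431$
$x + P{\left(r \right)} = -1431 + \left(- \frac{143}{48}\right)^{3} = -1431 - \frac{2924207}{110592} = - \frac{161181359}{110592}$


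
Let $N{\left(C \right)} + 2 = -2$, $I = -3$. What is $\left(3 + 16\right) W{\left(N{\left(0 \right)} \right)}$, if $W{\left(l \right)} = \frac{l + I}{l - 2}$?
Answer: $\frac{133}{6} \approx 22.167$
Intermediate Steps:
$N{\left(C \right)} = -4$ ($N{\left(C \right)} = -2 - 2 = -4$)
$W{\left(l \right)} = \frac{-3 + l}{-2 + l}$ ($W{\left(l \right)} = \frac{l - 3}{l - 2} = \frac{-3 + l}{-2 + l}$)
$\left(3 + 16\right) W{\left(N{\left(0 \right)} \right)} = \left(3 + 16\right) \frac{-3 - 4}{-2 - 4} = 19 \frac{1}{-6} \left(-7\right) = 19 \left(\left(- \frac{1}{6}\right) \left(-7\right)\right) = 19 \cdot \frac{7}{6} = \frac{133}{6}$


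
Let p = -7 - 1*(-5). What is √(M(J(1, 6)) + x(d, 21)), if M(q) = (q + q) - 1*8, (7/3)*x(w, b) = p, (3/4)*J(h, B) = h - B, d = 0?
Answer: I*√9786/21 ≈ 4.7107*I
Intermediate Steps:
p = -2 (p = -7 + 5 = -2)
J(h, B) = -4*B/3 + 4*h/3 (J(h, B) = 4*(h - B)/3 = -4*B/3 + 4*h/3)
x(w, b) = -6/7 (x(w, b) = (3/7)*(-2) = -6/7)
M(q) = -8 + 2*q (M(q) = 2*q - 8 = -8 + 2*q)
√(M(J(1, 6)) + x(d, 21)) = √((-8 + 2*(-4/3*6 + (4/3)*1)) - 6/7) = √((-8 + 2*(-8 + 4/3)) - 6/7) = √((-8 + 2*(-20/3)) - 6/7) = √((-8 - 40/3) - 6/7) = √(-64/3 - 6/7) = √(-466/21) = I*√9786/21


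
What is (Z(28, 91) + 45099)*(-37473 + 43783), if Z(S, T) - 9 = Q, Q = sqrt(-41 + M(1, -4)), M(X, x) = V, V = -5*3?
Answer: 284631480 + 12620*I*sqrt(14) ≈ 2.8463e+8 + 47220.0*I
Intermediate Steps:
V = -15
M(X, x) = -15
Q = 2*I*sqrt(14) (Q = sqrt(-41 - 15) = sqrt(-56) = 2*I*sqrt(14) ≈ 7.4833*I)
Z(S, T) = 9 + 2*I*sqrt(14)
(Z(28, 91) + 45099)*(-37473 + 43783) = ((9 + 2*I*sqrt(14)) + 45099)*(-37473 + 43783) = (45108 + 2*I*sqrt(14))*6310 = 284631480 + 12620*I*sqrt(14)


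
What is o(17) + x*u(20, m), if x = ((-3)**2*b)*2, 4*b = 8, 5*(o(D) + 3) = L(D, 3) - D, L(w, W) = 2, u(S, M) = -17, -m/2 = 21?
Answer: -618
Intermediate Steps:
m = -42 (m = -2*21 = -42)
o(D) = -13/5 - D/5 (o(D) = -3 + (2 - D)/5 = -3 + (2/5 - D/5) = -13/5 - D/5)
b = 2 (b = (1/4)*8 = 2)
x = 36 (x = ((-3)**2*2)*2 = (9*2)*2 = 18*2 = 36)
o(17) + x*u(20, m) = (-13/5 - 1/5*17) + 36*(-17) = (-13/5 - 17/5) - 612 = -6 - 612 = -618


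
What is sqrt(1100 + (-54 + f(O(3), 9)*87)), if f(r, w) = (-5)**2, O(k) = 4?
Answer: sqrt(3221) ≈ 56.754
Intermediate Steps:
f(r, w) = 25
sqrt(1100 + (-54 + f(O(3), 9)*87)) = sqrt(1100 + (-54 + 25*87)) = sqrt(1100 + (-54 + 2175)) = sqrt(1100 + 2121) = sqrt(3221)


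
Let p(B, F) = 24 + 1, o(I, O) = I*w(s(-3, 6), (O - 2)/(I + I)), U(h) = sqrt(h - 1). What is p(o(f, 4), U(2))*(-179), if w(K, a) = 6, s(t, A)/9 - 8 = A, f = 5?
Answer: -4475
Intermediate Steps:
s(t, A) = 72 + 9*A
U(h) = sqrt(-1 + h)
o(I, O) = 6*I (o(I, O) = I*6 = 6*I)
p(B, F) = 25
p(o(f, 4), U(2))*(-179) = 25*(-179) = -4475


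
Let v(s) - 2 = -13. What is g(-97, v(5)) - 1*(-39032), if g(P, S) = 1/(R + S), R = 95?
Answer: 3278689/84 ≈ 39032.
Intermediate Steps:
v(s) = -11 (v(s) = 2 - 13 = -11)
g(P, S) = 1/(95 + S)
g(-97, v(5)) - 1*(-39032) = 1/(95 - 11) - 1*(-39032) = 1/84 + 39032 = 3278689/84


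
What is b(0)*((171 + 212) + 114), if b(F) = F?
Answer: 0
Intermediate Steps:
b(0)*((171 + 212) + 114) = 0*((171 + 212) + 114) = 0*(383 + 114) = 0*497 = 0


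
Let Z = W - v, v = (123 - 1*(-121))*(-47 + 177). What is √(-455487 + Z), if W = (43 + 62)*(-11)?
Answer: I*√488362 ≈ 698.83*I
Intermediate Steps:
W = -1155 (W = 105*(-11) = -1155)
v = 31720 (v = (123 + 121)*130 = 244*130 = 31720)
Z = -32875 (Z = -1155 - 1*31720 = -1155 - 31720 = -32875)
√(-455487 + Z) = √(-455487 - 32875) = √(-488362) = I*√488362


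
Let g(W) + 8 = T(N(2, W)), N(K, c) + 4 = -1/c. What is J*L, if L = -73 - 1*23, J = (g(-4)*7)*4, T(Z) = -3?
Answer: 29568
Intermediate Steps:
N(K, c) = -4 - 1/c
g(W) = -11 (g(W) = -8 - 3 = -11)
J = -308 (J = -11*7*4 = -77*4 = -308)
L = -96 (L = -73 - 23 = -96)
J*L = -308*(-96) = 29568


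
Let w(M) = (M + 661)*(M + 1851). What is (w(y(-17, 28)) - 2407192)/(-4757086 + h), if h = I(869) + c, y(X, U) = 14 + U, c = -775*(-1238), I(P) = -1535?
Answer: 1076413/3799171 ≈ 0.28333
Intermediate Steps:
c = 959450
w(M) = (661 + M)*(1851 + M)
h = 957915 (h = -1535 + 959450 = 957915)
(w(y(-17, 28)) - 2407192)/(-4757086 + h) = ((1223511 + (14 + 28)² + 2512*(14 + 28)) - 2407192)/(-4757086 + 957915) = ((1223511 + 42² + 2512*42) - 2407192)/(-3799171) = ((1223511 + 1764 + 105504) - 2407192)*(-1/3799171) = (1330779 - 2407192)*(-1/3799171) = -1076413*(-1/3799171) = 1076413/3799171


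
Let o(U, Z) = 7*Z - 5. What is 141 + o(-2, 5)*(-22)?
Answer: -519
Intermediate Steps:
o(U, Z) = -5 + 7*Z
141 + o(-2, 5)*(-22) = 141 + (-5 + 7*5)*(-22) = 141 + (-5 + 35)*(-22) = 141 + 30*(-22) = 141 - 660 = -519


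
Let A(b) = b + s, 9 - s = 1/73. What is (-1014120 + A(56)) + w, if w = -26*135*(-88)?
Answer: -51477776/73 ≈ -7.0518e+5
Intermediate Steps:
s = 656/73 (s = 9 - 1/73 = 656/73 ≈ 8.9863)
A(b) = 656/73 + b (A(b) = b + 656/73 = 656/73 + b)
w = 308880 (w = -3510*(-88) = 308880)
(-1014120 + A(56)) + w = (-1014120 + (656/73 + 56)) + 308880 = (-1014120 + 4744/73) + 308880 = -74026016/73 + 308880 = -51477776/73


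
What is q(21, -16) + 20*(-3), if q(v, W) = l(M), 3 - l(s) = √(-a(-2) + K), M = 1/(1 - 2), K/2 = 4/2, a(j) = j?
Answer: -57 - √6 ≈ -59.449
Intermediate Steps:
K = 4 (K = 2*(4/2) = 2*(4*(½)) = 2*2 = 4)
M = -1 (M = 1/(-1) = -1)
l(s) = 3 - √6 (l(s) = 3 - √(-1*(-2) + 4) = 3 - √(2 + 4) = 3 - √6)
q(v, W) = 3 - √6
q(21, -16) + 20*(-3) = (3 - √6) + 20*(-3) = (3 - √6) - 60 = -57 - √6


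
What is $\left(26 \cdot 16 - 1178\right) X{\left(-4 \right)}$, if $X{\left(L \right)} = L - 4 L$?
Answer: $-9144$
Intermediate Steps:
$X{\left(L \right)} = - 3 L$
$\left(26 \cdot 16 - 1178\right) X{\left(-4 \right)} = \left(26 \cdot 16 - 1178\right) \left(\left(-3\right) \left(-4\right)\right) = \left(416 - 1178\right) 12 = \left(-762\right) 12 = -9144$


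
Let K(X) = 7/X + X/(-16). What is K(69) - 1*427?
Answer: -476057/1104 ≈ -431.21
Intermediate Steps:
K(X) = 7/X - X/16 (K(X) = 7/X + X*(-1/16) = 7/X - X/16)
K(69) - 1*427 = (7/69 - 1/16*69) - 1*427 = (7*(1/69) - 69/16) - 427 = (7/69 - 69/16) - 427 = -4649/1104 - 427 = -476057/1104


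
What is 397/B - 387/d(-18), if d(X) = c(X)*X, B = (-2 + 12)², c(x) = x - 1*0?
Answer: 1249/450 ≈ 2.7756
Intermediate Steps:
c(x) = x (c(x) = x + 0 = x)
B = 100 (B = 10² = 100)
d(X) = X² (d(X) = X*X = X²)
397/B - 387/d(-18) = 397/100 - 387/((-18)²) = 397*(1/100) - 387/324 = 397/100 - 387*1/324 = 397/100 - 43/36 = 1249/450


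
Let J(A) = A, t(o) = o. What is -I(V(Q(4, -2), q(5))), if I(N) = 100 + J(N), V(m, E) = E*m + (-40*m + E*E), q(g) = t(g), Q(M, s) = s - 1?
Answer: -230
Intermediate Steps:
Q(M, s) = -1 + s
q(g) = g
V(m, E) = E**2 - 40*m + E*m (V(m, E) = E*m + (-40*m + E**2) = E*m + (E**2 - 40*m) = E**2 - 40*m + E*m)
I(N) = 100 + N
-I(V(Q(4, -2), q(5))) = -(100 + (5**2 - 40*(-1 - 2) + 5*(-1 - 2))) = -(100 + (25 - 40*(-3) + 5*(-3))) = -(100 + (25 + 120 - 15)) = -(100 + 130) = -1*230 = -230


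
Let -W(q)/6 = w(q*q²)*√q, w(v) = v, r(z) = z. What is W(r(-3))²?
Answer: -78732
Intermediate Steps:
W(q) = -6*q^(7/2) (W(q) = -6*q*q²*√q = -6*q³*√q = -6*q^(7/2))
W(r(-3))² = (-(-162)*I*√3)² = (162*I*√3)² = -78732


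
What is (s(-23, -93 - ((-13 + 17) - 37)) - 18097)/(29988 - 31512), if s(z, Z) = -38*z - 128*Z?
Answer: 3181/508 ≈ 6.2618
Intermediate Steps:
s(z, Z) = -128*Z - 38*z
(s(-23, -93 - ((-13 + 17) - 37)) - 18097)/(29988 - 31512) = ((-128*(-93 - ((-13 + 17) - 37)) - 38*(-23)) - 18097)/(29988 - 31512) = ((-128*(-93 - (4 - 37)) + 874) - 18097)/(-1524) = ((-128*(-93 - 1*(-33)) + 874) - 18097)*(-1/1524) = ((-128*(-93 + 33) + 874) - 18097)*(-1/1524) = ((-128*(-60) + 874) - 18097)*(-1/1524) = ((7680 + 874) - 18097)*(-1/1524) = (8554 - 18097)*(-1/1524) = -9543*(-1/1524) = 3181/508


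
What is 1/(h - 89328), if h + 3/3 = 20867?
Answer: -1/68462 ≈ -1.4607e-5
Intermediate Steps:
h = 20866 (h = -1 + 20867 = 20866)
1/(h - 89328) = 1/(20866 - 89328) = 1/(-68462) = -1/68462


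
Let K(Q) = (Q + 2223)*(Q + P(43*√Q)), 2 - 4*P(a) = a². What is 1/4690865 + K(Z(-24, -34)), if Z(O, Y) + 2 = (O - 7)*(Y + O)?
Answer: -31235134878785913/9381730 ≈ -3.3294e+9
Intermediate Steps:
Z(O, Y) = -2 + (-7 + O)*(O + Y) (Z(O, Y) = -2 + (O - 7)*(Y + O) = -2 + (-7 + O)*(O + Y))
P(a) = ½ - a²/4
K(Q) = (½ - 1845*Q/4)*(2223 + Q) (K(Q) = (Q + 2223)*(Q + (½ - 1849*Q/4)) = (2223 + Q)*(Q + (½ - 1849*Q/4)) = (2223 + Q)*(½ - 1845*Q/4) = (½ - 1845*Q/4)*(2223 + Q))
1/4690865 + K(Z(-24, -34)) = 1/4690865 + (2223/2 - 4101433*(-2 + (-24)² - 7*(-24) - 7*(-34) - 24*(-34))/4 - 1845*(-2 + (-24)² - 7*(-24) - 7*(-34) - 24*(-34))²/4) = 1/4690865 + (2223/2 - 4101433*(-2 + 576 + 168 + 238 + 816)/4 - 1845*(-2 + 576 + 168 + 238 + 816)²/4) = 1/4690865 + (2223/2 - 4101433/4*1796 - 1845/4*1796²) = 1/4690865 + (2223/2 - 1841543417 - 1845/4*3225616) = 1/4690865 + (2223/2 - 1841543417 - 1487815380) = 1/4690865 - 6658715371/2 = -31235134878785913/9381730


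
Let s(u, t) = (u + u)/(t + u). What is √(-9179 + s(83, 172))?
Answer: I*√596822145/255 ≈ 95.804*I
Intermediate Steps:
s(u, t) = 2*u/(t + u) (s(u, t) = (2*u)/(t + u) = 2*u/(t + u))
√(-9179 + s(83, 172)) = √(-9179 + 2*83/(172 + 83)) = √(-9179 + 2*83/255) = √(-9179 + 2*83*(1/255)) = √(-9179 + 166/255) = √(-2340479/255) = I*√596822145/255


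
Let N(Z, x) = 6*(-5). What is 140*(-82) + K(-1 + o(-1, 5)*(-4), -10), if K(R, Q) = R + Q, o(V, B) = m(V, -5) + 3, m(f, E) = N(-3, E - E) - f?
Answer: -11387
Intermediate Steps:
N(Z, x) = -30
m(f, E) = -30 - f
o(V, B) = -27 - V (o(V, B) = (-30 - V) + 3 = -27 - V)
K(R, Q) = Q + R
140*(-82) + K(-1 + o(-1, 5)*(-4), -10) = 140*(-82) + (-10 + (-1 + (-27 - 1*(-1))*(-4))) = -11480 + (-10 + (-1 + (-27 + 1)*(-4))) = -11480 + (-10 + (-1 - 26*(-4))) = -11480 + (-10 + (-1 + 104)) = -11480 + (-10 + 103) = -11480 + 93 = -11387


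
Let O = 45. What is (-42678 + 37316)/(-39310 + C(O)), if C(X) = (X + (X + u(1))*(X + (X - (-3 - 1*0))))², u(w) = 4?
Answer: -2681/10569547 ≈ -0.00025365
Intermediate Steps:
C(X) = (X + (3 + 2*X)*(4 + X))² (C(X) = (X + (X + 4)*(X + (X - (-3 - 1*0))))² = (X + (4 + X)*(X + (X - (-3 + 0))))² = (X + (4 + X)*(X + (X - 1*(-3))))² = (X + (4 + X)*(X + (X + 3)))² = (X + (4 + X)*(X + (3 + X)))² = (X + (4 + X)*(3 + 2*X))² = (X + (3 + 2*X)*(4 + X))²)
(-42678 + 37316)/(-39310 + C(O)) = (-42678 + 37316)/(-39310 + 4*(6 + 45² + 6*45)²) = -5362/(-39310 + 4*(6 + 2025 + 270)²) = -5362/(-39310 + 4*2301²) = -5362/(-39310 + 4*5294601) = -5362/(-39310 + 21178404) = -5362/21139094 = -5362*1/21139094 = -2681/10569547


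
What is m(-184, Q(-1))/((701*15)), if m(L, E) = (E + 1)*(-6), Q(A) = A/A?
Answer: -4/3505 ≈ -0.0011412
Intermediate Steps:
Q(A) = 1
m(L, E) = -6 - 6*E (m(L, E) = (1 + E)*(-6) = -6 - 6*E)
m(-184, Q(-1))/((701*15)) = (-6 - 6*1)/((701*15)) = (-6 - 6)/10515 = -12*1/10515 = -4/3505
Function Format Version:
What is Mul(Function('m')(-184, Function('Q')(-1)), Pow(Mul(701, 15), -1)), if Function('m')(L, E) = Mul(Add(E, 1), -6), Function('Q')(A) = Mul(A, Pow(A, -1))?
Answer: Rational(-4, 3505) ≈ -0.0011412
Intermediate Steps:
Function('Q')(A) = 1
Function('m')(L, E) = Add(-6, Mul(-6, E)) (Function('m')(L, E) = Mul(Add(1, E), -6) = Add(-6, Mul(-6, E)))
Mul(Function('m')(-184, Function('Q')(-1)), Pow(Mul(701, 15), -1)) = Mul(Add(-6, Mul(-6, 1)), Pow(Mul(701, 15), -1)) = Mul(Add(-6, -6), Pow(10515, -1)) = Mul(-12, Rational(1, 10515)) = Rational(-4, 3505)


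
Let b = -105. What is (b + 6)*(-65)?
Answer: 6435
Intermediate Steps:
(b + 6)*(-65) = (-105 + 6)*(-65) = -99*(-65) = 6435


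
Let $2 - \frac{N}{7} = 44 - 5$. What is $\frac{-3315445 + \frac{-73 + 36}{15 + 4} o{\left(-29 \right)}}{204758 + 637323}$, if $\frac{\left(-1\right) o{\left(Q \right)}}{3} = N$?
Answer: $- \frac{63022204}{15999539} \approx -3.939$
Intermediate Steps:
$N = -259$ ($N = 14 - 7 \left(44 - 5\right) = 14 - 273 = -259$)
$o{\left(Q \right)} = 777$ ($o{\left(Q \right)} = \left(-3\right) \left(-259\right) = 777$)
$\frac{-3315445 + \frac{-73 + 36}{15 + 4} o{\left(-29 \right)}}{204758 + 637323} = \frac{-3315445 + \frac{-73 + 36}{15 + 4} \cdot 777}{204758 + 637323} = \frac{-3315445 + - \frac{37}{19} \cdot 777}{842081} = \left(-3315445 + \left(-37\right) \frac{1}{19} \cdot 777\right) \frac{1}{842081} = \left(-3315445 - \frac{28749}{19}\right) \frac{1}{842081} = \left(- \frac{63022204}{19}\right) \frac{1}{842081} = - \frac{63022204}{15999539}$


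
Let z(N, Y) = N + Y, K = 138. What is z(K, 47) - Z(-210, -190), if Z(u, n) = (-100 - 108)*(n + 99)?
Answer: -18743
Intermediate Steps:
Z(u, n) = -20592 - 208*n (Z(u, n) = -208*(99 + n) = -20592 - 208*n)
z(K, 47) - Z(-210, -190) = (138 + 47) - (-20592 - 208*(-190)) = 185 - (-20592 + 39520) = 185 - 1*18928 = 185 - 18928 = -18743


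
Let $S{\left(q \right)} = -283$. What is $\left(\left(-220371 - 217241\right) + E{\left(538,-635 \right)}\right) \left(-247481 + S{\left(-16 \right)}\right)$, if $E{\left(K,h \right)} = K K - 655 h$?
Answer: $-66340545348$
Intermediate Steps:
$E{\left(K,h \right)} = K^{2} - 655 h$
$\left(\left(-220371 - 217241\right) + E{\left(538,-635 \right)}\right) \left(-247481 + S{\left(-16 \right)}\right) = \left(\left(-220371 - 217241\right) + \left(538^{2} - -415925\right)\right) \left(-247481 - 283\right) = \left(\left(-220371 - 217241\right) + \left(289444 + 415925\right)\right) \left(-247764\right) = \left(-437612 + 705369\right) \left(-247764\right) = 267757 \left(-247764\right) = -66340545348$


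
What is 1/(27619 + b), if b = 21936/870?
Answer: 145/4008411 ≈ 3.6174e-5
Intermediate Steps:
b = 3656/145 (b = 21936*(1/870) = 3656/145 ≈ 25.214)
1/(27619 + b) = 1/(27619 + 3656/145) = 1/(4008411/145) = 145/4008411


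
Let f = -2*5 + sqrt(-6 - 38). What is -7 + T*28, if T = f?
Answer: -287 + 56*I*sqrt(11) ≈ -287.0 + 185.73*I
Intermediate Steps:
f = -10 + 2*I*sqrt(11) (f = -10 + sqrt(-44) = -10 + 2*I*sqrt(11) ≈ -10.0 + 6.6332*I)
T = -10 + 2*I*sqrt(11) ≈ -10.0 + 6.6332*I
-7 + T*28 = -7 + (-10 + 2*I*sqrt(11))*28 = -7 + (-280 + 56*I*sqrt(11)) = -287 + 56*I*sqrt(11)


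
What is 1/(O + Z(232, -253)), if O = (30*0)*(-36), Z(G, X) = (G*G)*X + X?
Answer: -1/13617725 ≈ -7.3434e-8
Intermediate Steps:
Z(G, X) = X + X*G**2 (Z(G, X) = G**2*X + X = X*G**2 + X = X + X*G**2)
O = 0 (O = 0*(-36) = 0)
1/(O + Z(232, -253)) = 1/(0 - 253*(1 + 232**2)) = 1/(0 - 253*(1 + 53824)) = 1/(0 - 253*53825) = 1/(0 - 13617725) = 1/(-13617725) = -1/13617725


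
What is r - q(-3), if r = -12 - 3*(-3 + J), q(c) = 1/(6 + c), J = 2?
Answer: -28/3 ≈ -9.3333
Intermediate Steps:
r = -9 (r = -12 - 3*(-3 + 2) = -12 - 3*(-1) = -12 + 3 = -9)
r - q(-3) = -9 - 1/(6 - 3) = -9 - 1/3 = -28/3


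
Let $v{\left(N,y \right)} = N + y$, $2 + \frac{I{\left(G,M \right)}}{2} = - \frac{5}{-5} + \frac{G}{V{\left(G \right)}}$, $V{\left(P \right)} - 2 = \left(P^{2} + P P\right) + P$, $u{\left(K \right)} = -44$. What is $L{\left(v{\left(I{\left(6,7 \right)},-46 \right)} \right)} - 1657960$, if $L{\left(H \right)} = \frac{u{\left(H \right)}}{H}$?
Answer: $- \frac{144242440}{87} \approx -1.658 \cdot 10^{6}$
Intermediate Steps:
$V{\left(P \right)} = 2 + P + 2 P^{2}$ ($V{\left(P \right)} = 2 + \left(\left(P^{2} + P P\right) + P\right) = 2 + \left(\left(P^{2} + P^{2}\right) + P\right) = 2 + \left(2 P^{2} + P\right) = 2 + \left(P + 2 P^{2}\right) = 2 + P + 2 P^{2}$)
$I{\left(G,M \right)} = -2 + \frac{2 G}{2 + G + 2 G^{2}}$ ($I{\left(G,M \right)} = -4 + 2 \left(- \frac{5}{-5} + \frac{G}{2 + G + 2 G^{2}}\right) = -4 + 2 \left(\left(-5\right) \left(- \frac{1}{5}\right) + \frac{G}{2 + G + 2 G^{2}}\right) = -4 + 2 \left(1 + \frac{G}{2 + G + 2 G^{2}}\right) = -4 + \left(2 + \frac{2 G}{2 + G + 2 G^{2}}\right) = -2 + \frac{2 G}{2 + G + 2 G^{2}}$)
$L{\left(H \right)} = - \frac{44}{H}$
$L{\left(v{\left(I{\left(6,7 \right)},-46 \right)} \right)} - 1657960 = - \frac{44}{\frac{4 \left(-1 - 6^{2}\right)}{2 + 6 + 2 \cdot 6^{2}} - 46} - 1657960 = - \frac{44}{\frac{4 \left(-1 - 36\right)}{2 + 6 + 2 \cdot 36} - 46} - 1657960 = - \frac{44}{\frac{4 \left(-1 - 36\right)}{2 + 6 + 72} - 46} - 1657960 = - \frac{44}{4 \cdot \frac{1}{80} \left(-37\right) - 46} - 1657960 = - \frac{44}{- \frac{37}{20} - 46} - 1657960 = - \frac{44}{- \frac{957}{20}} - 1657960 = \left(-44\right) \left(- \frac{20}{957}\right) - 1657960 = \frac{80}{87} - 1657960 = - \frac{144242440}{87}$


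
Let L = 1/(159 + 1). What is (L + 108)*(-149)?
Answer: -2574869/160 ≈ -16093.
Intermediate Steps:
L = 1/160 ≈ 0.0062500
(L + 108)*(-149) = (1/160 + 108)*(-149) = (17281/160)*(-149) = -2574869/160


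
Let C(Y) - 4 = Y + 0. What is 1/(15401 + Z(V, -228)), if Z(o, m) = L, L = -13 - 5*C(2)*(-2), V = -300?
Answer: 1/15448 ≈ 6.4733e-5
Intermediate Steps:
C(Y) = 4 + Y (C(Y) = 4 + (Y + 0) = 4 + Y)
L = 47 (L = -13 - 5*(4 + 2)*(-2) = -13 - 5*6*(-2) = -13 - 30*(-2) = -13 + 60 = 47)
Z(o, m) = 47
1/(15401 + Z(V, -228)) = 1/(15401 + 47) = 1/15448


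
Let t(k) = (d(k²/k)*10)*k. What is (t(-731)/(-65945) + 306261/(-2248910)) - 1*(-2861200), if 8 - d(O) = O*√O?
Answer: 84865714924163031/29660873990 + 1068722*I*√731/13189 ≈ 2.8612e+6 + 2190.8*I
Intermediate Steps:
d(O) = 8 - O^(3/2) (d(O) = 8 - O*√O = 8 - O^(3/2))
t(k) = k*(80 - 10*k^(3/2)) (t(k) = ((8 - (k²/k)^(3/2))*10)*k = ((8 - k^(3/2))*10)*k = (80 - 10*k^(3/2))*k = k*(80 - 10*k^(3/2)))
(t(-731)/(-65945) + 306261/(-2248910)) - 1*(-2861200) = ((-5343610*I*√731 + 80*(-731))/(-65945) + 306261/(-2248910)) - 1*(-2861200) = ((-5343610*I*√731 - 58480)*(-1/65945) + 306261*(-1/2248910)) + 2861200 = ((-5343610*I*√731 - 58480)*(-1/65945) - 306261/2248910) + 2861200 = ((-58480 - 5343610*I*√731)*(-1/65945) - 306261/2248910) + 2861200 = ((11696/13189 + 1068722*I*√731/13189) - 306261/2248910) + 2861200 = (22263975031/29660873990 + 1068722*I*√731/13189) + 2861200 = 84865714924163031/29660873990 + 1068722*I*√731/13189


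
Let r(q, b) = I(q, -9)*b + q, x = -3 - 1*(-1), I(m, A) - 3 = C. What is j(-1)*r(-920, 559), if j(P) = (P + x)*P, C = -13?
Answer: -19530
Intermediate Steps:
I(m, A) = -10 (I(m, A) = 3 - 13 = -10)
x = -2 (x = -3 + 1 = -2)
r(q, b) = q - 10*b (r(q, b) = -10*b + q = q - 10*b)
j(P) = P*(-2 + P) (j(P) = (P - 2)*P = (-2 + P)*P = P*(-2 + P))
j(-1)*r(-920, 559) = (-(-2 - 1))*(-920 - 10*559) = (-1*(-3))*(-920 - 5590) = 3*(-6510) = -19530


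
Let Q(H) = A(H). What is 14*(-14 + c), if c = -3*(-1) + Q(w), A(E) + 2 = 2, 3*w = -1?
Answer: -154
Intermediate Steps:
w = -⅓ (w = (⅓)*(-1) = -⅓ ≈ -0.33333)
A(E) = 0 (A(E) = -2 + 2 = 0)
Q(H) = 0
c = 3 (c = -3*(-1) + 0 = 3 + 0 = 3)
14*(-14 + c) = 14*(-14 + 3) = 14*(-11) = -154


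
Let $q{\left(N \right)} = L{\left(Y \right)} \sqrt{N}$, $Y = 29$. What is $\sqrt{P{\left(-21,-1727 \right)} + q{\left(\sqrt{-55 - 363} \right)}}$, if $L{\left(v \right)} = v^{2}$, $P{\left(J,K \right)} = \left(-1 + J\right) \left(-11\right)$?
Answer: $\sqrt{242 + 841 \sqrt[4]{418} \sqrt{i}} \approx 58.772 + 22.876 i$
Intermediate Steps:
$P{\left(J,K \right)} = 11 - 11 J$
$q{\left(N \right)} = 841 \sqrt{N}$ ($q{\left(N \right)} = 29^{2} \sqrt{N} = 841 \sqrt{N}$)
$\sqrt{P{\left(-21,-1727 \right)} + q{\left(\sqrt{-55 - 363} \right)}} = \sqrt{\left(11 - -231\right) + 841 \sqrt{\sqrt{-55 - 363}}} = \sqrt{\left(11 + 231\right) + 841 \sqrt{\sqrt{-418}}} = \sqrt{242 + 841 \sqrt{i \sqrt{418}}} = \sqrt{242 + 841 \sqrt[4]{418} \sqrt{i}}$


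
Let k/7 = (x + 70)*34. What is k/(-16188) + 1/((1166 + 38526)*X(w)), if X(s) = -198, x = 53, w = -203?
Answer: -19172070881/10601812584 ≈ -1.8084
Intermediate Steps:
k = 29274 (k = 7*((53 + 70)*34) = 7*(123*34) = 7*4182 = 29274)
k/(-16188) + 1/((1166 + 38526)*X(w)) = 29274/(-16188) + 1/((1166 + 38526)*(-198)) = 29274*(-1/16188) - 1/198/39692 = -4879/2698 + (1/39692)*(-1/198) = -4879/2698 - 1/7859016 = -19172070881/10601812584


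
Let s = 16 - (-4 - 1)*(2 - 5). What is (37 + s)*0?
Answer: 0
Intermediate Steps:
s = 1 (s = 16 - (-5)*(-3) = 16 - 1*15 = 16 - 15 = 1)
(37 + s)*0 = (37 + 1)*0 = 38*0 = 0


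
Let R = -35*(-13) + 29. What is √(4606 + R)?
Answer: √5090 ≈ 71.344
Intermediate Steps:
R = 484 (R = 455 + 29 = 484)
√(4606 + R) = √(4606 + 484) = √5090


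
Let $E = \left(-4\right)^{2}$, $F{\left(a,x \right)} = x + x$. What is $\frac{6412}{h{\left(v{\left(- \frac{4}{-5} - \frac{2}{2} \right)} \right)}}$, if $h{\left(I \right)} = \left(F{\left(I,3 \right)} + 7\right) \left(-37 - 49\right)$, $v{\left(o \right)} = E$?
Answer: $- \frac{3206}{559} \approx -5.7352$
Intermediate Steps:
$F{\left(a,x \right)} = 2 x$
$E = 16$
$v{\left(o \right)} = 16$
$h{\left(I \right)} = -1118$ ($h{\left(I \right)} = \left(2 \cdot 3 + 7\right) \left(-37 - 49\right) = \left(6 + 7\right) \left(-86\right) = 13 \left(-86\right) = -1118$)
$\frac{6412}{h{\left(v{\left(- \frac{4}{-5} - \frac{2}{2} \right)} \right)}} = \frac{6412}{-1118} = 6412 \left(- \frac{1}{1118}\right) = - \frac{3206}{559}$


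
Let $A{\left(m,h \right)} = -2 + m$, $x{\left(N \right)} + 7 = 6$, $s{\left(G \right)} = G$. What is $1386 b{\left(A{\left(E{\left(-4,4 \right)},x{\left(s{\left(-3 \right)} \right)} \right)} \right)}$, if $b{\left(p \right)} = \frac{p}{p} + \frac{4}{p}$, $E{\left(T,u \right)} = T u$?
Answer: $1078$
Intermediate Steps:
$x{\left(N \right)} = -1$ ($x{\left(N \right)} = -7 + 6 = -1$)
$b{\left(p \right)} = 1 + \frac{4}{p}$
$1386 b{\left(A{\left(E{\left(-4,4 \right)},x{\left(s{\left(-3 \right)} \right)} \right)} \right)} = 1386 \frac{4 - 18}{-2 - 16} = 1386 \frac{4 - 18}{-18} = 1386 \left(\left(- \frac{1}{18}\right) \left(-14\right)\right) = 1386 \cdot \frac{7}{9} = 1078$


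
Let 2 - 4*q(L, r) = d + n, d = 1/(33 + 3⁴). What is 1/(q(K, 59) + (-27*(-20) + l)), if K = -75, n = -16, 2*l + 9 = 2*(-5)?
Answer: 456/243959 ≈ 0.0018692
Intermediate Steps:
l = -19/2 (l = -9/2 + (2*(-5))/2 = -9/2 + (½)*(-10) = -9/2 - 5 = -19/2 ≈ -9.5000)
d = 1/114 (d = 1/(33 + 81) = 1/114 ≈ 0.0087719)
q(L, r) = 2051/456 (q(L, r) = ½ - (1/114 - 16)/4 = ½ - ¼*(-1823/114) = ½ + 1823/456 = 2051/456)
1/(q(K, 59) + (-27*(-20) + l)) = 1/(2051/456 + (-27*(-20) - 19/2)) = 1/(2051/456 + (540 - 19/2)) = 1/(2051/456 + 1061/2) = 1/(243959/456) = 456/243959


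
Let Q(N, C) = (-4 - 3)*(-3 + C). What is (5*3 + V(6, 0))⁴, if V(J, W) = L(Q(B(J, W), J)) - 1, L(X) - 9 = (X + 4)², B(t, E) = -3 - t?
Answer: 9475854336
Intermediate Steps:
Q(N, C) = 21 - 7*C (Q(N, C) = -7*(-3 + C) = 21 - 7*C)
L(X) = 9 + (4 + X)² (L(X) = 9 + (X + 4)² = 9 + (4 + X)²)
V(J, W) = 8 + (25 - 7*J)² (V(J, W) = (9 + (4 + (21 - 7*J))²) - 1 = (9 + (25 - 7*J)²) - 1 = 8 + (25 - 7*J)²)
(5*3 + V(6, 0))⁴ = (5*3 + (8 + (-25 + 7*6)²))⁴ = (15 + (8 + (-25 + 42)²))⁴ = (15 + (8 + 17²))⁴ = (15 + (8 + 289))⁴ = (15 + 297)⁴ = 312⁴ = 9475854336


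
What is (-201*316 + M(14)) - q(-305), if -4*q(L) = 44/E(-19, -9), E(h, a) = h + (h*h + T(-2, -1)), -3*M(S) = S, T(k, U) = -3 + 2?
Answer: -5907419/93 ≈ -63521.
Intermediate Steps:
T(k, U) = -1
M(S) = -S/3
E(h, a) = -1 + h + h² (E(h, a) = h + (h*h - 1) = h + (h² - 1) = h + (-1 + h²) = -1 + h + h²)
q(L) = -1/31 (q(L) = -11/(-1 - 19 + (-19)²) = -11/(-1 - 19 + 361) = -11/341 = -¼*4/31 = -1/31)
(-201*316 + M(14)) - q(-305) = (-201*316 - ⅓*14) - 1*(-1/31) = (-63516 - 14/3) + 1/31 = -190562/3 + 1/31 = -5907419/93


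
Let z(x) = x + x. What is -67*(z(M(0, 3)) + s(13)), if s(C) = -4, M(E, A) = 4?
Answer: -268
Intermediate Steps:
z(x) = 2*x
-67*(z(M(0, 3)) + s(13)) = -67*(2*4 - 4) = -67*(8 - 4) = -67*4 = -268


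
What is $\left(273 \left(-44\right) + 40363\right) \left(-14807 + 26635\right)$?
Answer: $335335628$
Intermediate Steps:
$\left(273 \left(-44\right) + 40363\right) \left(-14807 + 26635\right) = \left(-12012 + 40363\right) 11828 = 28351 \cdot 11828 = 335335628$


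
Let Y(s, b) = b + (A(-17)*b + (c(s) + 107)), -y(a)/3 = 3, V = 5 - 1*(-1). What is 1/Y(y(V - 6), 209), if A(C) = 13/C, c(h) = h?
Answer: 17/2502 ≈ 0.0067946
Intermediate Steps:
V = 6 (V = 5 + 1 = 6)
y(a) = -9 (y(a) = -3*3 = -9)
Y(s, b) = 107 + s + 4*b/17 (Y(s, b) = b + ((13/(-17))*b + (s + 107)) = b + ((13*(-1/17))*b + (107 + s)) = b + (-13*b/17 + (107 + s)) = b + (107 + s - 13*b/17) = 107 + s + 4*b/17)
1/Y(y(V - 6), 209) = 1/(107 - 9 + (4/17)*209) = 1/(107 - 9 + 836/17) = 1/(2502/17) = 17/2502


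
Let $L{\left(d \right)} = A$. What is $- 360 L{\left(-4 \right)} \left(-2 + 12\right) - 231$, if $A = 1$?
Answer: $-3831$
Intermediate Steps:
$L{\left(d \right)} = 1$
$- 360 L{\left(-4 \right)} \left(-2 + 12\right) - 231 = - 360 \cdot 1 \left(-2 + 12\right) - 231 = - 360 \cdot 1 \cdot 10 - 231 = \left(-360\right) 10 - 231 = -3600 - 231 = -3831$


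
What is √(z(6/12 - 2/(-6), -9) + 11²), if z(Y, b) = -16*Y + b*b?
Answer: √1698/3 ≈ 13.736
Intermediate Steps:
z(Y, b) = b² - 16*Y (z(Y, b) = -16*Y + b² = b² - 16*Y)
√(z(6/12 - 2/(-6), -9) + 11²) = √(((-9)² - 16*(6/12 - 2/(-6))) + 11²) = √((81 - 16*(6*(1/12) - 2*(-⅙))) + 121) = √((81 - 16*(½ + ⅓)) + 121) = √((81 - 16*⅚) + 121) = √((81 - 40/3) + 121) = √(203/3 + 121) = √(566/3) = √1698/3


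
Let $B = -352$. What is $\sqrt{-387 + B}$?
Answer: $i \sqrt{739} \approx 27.185 i$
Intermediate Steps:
$\sqrt{-387 + B} = \sqrt{-387 - 352} = \sqrt{-739} = i \sqrt{739}$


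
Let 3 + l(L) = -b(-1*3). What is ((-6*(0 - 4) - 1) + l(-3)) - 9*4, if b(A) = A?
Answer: -13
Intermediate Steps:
l(L) = 0 (l(L) = -3 - (-1)*3 = -3 - 1*(-3) = -3 + 3 = 0)
((-6*(0 - 4) - 1) + l(-3)) - 9*4 = ((-6*(0 - 4) - 1) + 0) - 9*4 = ((-6*(-4) - 1) + 0) - 36 = ((-1*(-24) - 1) + 0) - 36 = ((24 - 1) + 0) - 36 = (23 + 0) - 36 = 23 - 36 = -13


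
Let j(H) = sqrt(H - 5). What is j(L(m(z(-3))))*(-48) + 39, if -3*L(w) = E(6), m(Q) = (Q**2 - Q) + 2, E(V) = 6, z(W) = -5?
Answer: 39 - 48*I*sqrt(7) ≈ 39.0 - 127.0*I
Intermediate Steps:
m(Q) = 2 + Q**2 - Q
L(w) = -2 (L(w) = -1/3*6 = -2)
j(H) = sqrt(-5 + H)
j(L(m(z(-3))))*(-48) + 39 = sqrt(-5 - 2)*(-48) + 39 = sqrt(-7)*(-48) + 39 = (I*sqrt(7))*(-48) + 39 = -48*I*sqrt(7) + 39 = 39 - 48*I*sqrt(7)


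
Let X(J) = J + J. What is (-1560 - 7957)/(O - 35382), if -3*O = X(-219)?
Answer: 9517/35236 ≈ 0.27009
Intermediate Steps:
X(J) = 2*J
O = 146 (O = -2*(-219)/3 = -1/3*(-438) = 146)
(-1560 - 7957)/(O - 35382) = (-1560 - 7957)/(146 - 35382) = -9517/(-35236) = -9517*(-1/35236) = 9517/35236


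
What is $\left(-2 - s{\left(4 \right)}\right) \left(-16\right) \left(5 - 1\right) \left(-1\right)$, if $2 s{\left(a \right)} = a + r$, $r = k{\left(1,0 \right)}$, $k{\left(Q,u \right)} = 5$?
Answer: $-416$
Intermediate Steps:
$r = 5$
$s{\left(a \right)} = \frac{5}{2} + \frac{a}{2}$ ($s{\left(a \right)} = \frac{a + 5}{2} = \frac{5 + a}{2} = \frac{5}{2} + \frac{a}{2}$)
$\left(-2 - s{\left(4 \right)}\right) \left(-16\right) \left(5 - 1\right) \left(-1\right) = \left(-2 - \left(\frac{5}{2} + \frac{1}{2} \cdot 4\right)\right) \left(-16\right) \left(5 - 1\right) \left(-1\right) = \left(-2 - \left(\frac{5}{2} + 2\right)\right) \left(-16\right) 4 \left(-1\right) = \left(-2 - \frac{9}{2}\right) \left(-16\right) \left(-4\right) = \left(- \frac{13}{2}\right) \left(-16\right) \left(-4\right) = 104 \left(-4\right) = -416$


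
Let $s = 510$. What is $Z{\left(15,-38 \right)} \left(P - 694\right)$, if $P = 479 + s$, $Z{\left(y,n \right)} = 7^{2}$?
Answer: $14455$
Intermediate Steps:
$Z{\left(y,n \right)} = 49$
$P = 989$ ($P = 479 + 510 = 989$)
$Z{\left(15,-38 \right)} \left(P - 694\right) = 49 \left(989 - 694\right) = 49 \cdot 295 = 14455$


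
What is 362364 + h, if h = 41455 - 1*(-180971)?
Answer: 584790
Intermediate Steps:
h = 222426 (h = 41455 + 180971 = 222426)
362364 + h = 362364 + 222426 = 584790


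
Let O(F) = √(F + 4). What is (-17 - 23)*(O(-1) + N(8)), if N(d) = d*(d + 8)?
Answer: -5120 - 40*√3 ≈ -5189.3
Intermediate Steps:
N(d) = d*(8 + d)
O(F) = √(4 + F)
(-17 - 23)*(O(-1) + N(8)) = (-17 - 23)*(√(4 - 1) + 8*(8 + 8)) = -40*(√3 + 8*16) = -40*(√3 + 128) = -40*(128 + √3) = -5120 - 40*√3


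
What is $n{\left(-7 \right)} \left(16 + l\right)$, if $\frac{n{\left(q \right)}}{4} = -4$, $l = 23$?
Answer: $-624$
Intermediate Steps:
$n{\left(q \right)} = -16$ ($n{\left(q \right)} = 4 \left(-4\right) = -16$)
$n{\left(-7 \right)} \left(16 + l\right) = - 16 \left(16 + 23\right) = \left(-16\right) 39 = -624$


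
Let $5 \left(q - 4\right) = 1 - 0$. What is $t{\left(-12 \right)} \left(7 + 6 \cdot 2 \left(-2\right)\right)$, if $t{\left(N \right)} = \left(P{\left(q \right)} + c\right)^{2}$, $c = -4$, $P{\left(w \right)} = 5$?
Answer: $-17$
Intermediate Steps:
$q = \frac{21}{5}$ ($q = 4 + \frac{1 - 0}{5} = 4 + \frac{1 + 0}{5} = 4 + \frac{1}{5} \cdot 1 = 4 + \frac{1}{5} = \frac{21}{5} \approx 4.2$)
$t{\left(N \right)} = 1$ ($t{\left(N \right)} = \left(5 - 4\right)^{2} = 1^{2} = 1$)
$t{\left(-12 \right)} \left(7 + 6 \cdot 2 \left(-2\right)\right) = 1 \left(7 + 6 \cdot 2 \left(-2\right)\right) = 1 \left(7 + 12 \left(-2\right)\right) = 1 \left(7 - 24\right) = 1 \left(-17\right) = -17$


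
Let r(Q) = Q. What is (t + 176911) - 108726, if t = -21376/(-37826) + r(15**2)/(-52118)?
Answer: 67211034624549/985707734 ≈ 68186.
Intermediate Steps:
t = 552781759/985707734 (t = -21376/(-37826) + 15**2/(-52118) = -21376*(-1/37826) + 225*(-1/52118) = 10688/18913 - 225/52118 = 552781759/985707734 ≈ 0.56080)
(t + 176911) - 108726 = (552781759/985707734 + 176911) - 108726 = 174383093711433/985707734 - 108726 = 67211034624549/985707734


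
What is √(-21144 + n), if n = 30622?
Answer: √9478 ≈ 97.355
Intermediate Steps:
√(-21144 + n) = √(-21144 + 30622) = √9478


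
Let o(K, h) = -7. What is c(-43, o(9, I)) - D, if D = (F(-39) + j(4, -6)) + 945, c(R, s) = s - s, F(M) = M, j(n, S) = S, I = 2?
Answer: -900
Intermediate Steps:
c(R, s) = 0
D = 900 (D = (-39 - 6) + 945 = -45 + 945 = 900)
c(-43, o(9, I)) - D = 0 - 1*900 = 0 - 900 = -900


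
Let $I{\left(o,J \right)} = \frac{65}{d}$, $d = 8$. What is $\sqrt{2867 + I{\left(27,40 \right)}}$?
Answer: $\frac{\sqrt{46002}}{4} \approx 53.62$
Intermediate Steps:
$I{\left(o,J \right)} = \frac{65}{8}$
$\sqrt{2867 + I{\left(27,40 \right)}} = \sqrt{2867 + \frac{65}{8}} = \sqrt{\frac{23001}{8}} = \frac{\sqrt{46002}}{4}$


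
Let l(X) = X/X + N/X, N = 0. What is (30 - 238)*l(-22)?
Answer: -208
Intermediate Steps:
l(X) = 1 (l(X) = X/X + 0/X = 1 + 0 = 1)
(30 - 238)*l(-22) = (30 - 238)*1 = -208*1 = -208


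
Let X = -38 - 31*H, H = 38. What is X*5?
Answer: -6080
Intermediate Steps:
X = -1216 (X = -38 - 31*38 = -38 - 1178 = -1216)
X*5 = -1216*5 = -6080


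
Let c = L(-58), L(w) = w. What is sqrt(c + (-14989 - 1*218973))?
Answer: 2*I*sqrt(58505) ≈ 483.76*I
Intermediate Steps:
c = -58
sqrt(c + (-14989 - 1*218973)) = sqrt(-58 + (-14989 - 1*218973)) = sqrt(-58 + (-14989 - 218973)) = sqrt(-58 - 233962) = sqrt(-234020) = 2*I*sqrt(58505)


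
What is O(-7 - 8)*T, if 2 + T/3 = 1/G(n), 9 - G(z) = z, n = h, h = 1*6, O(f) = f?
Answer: 75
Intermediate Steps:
h = 6
n = 6
G(z) = 9 - z
T = -5 (T = -6 + 3/(9 - 1*6) = -6 + 3/(9 - 6) = -6 + 3/3 = -6 + 3*(⅓) = -6 + 1 = -5)
O(-7 - 8)*T = (-7 - 8)*(-5) = -15*(-5) = 75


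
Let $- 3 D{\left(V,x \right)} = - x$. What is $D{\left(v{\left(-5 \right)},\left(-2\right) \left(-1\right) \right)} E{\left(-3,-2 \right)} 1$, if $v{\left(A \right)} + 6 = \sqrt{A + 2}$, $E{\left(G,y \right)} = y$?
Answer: $- \frac{4}{3} \approx -1.3333$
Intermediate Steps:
$v{\left(A \right)} = -6 + \sqrt{2 + A}$ ($v{\left(A \right)} = -6 + \sqrt{A + 2} = -6 + \sqrt{2 + A}$)
$D{\left(V,x \right)} = \frac{x}{3}$ ($D{\left(V,x \right)} = - \frac{\left(-1\right) x}{3} = \frac{x}{3}$)
$D{\left(v{\left(-5 \right)},\left(-2\right) \left(-1\right) \right)} E{\left(-3,-2 \right)} 1 = \frac{\left(-2\right) \left(-1\right)}{3} \left(-2\right) 1 = \frac{1}{3} \cdot 2 \left(-2\right) 1 = \frac{2}{3} \left(-2\right) 1 = \left(- \frac{4}{3}\right) 1 = - \frac{4}{3}$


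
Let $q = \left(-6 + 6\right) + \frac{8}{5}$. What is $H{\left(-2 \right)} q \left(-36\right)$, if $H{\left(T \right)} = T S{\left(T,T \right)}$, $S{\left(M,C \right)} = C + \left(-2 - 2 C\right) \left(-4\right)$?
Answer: $-1152$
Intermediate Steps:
$S{\left(M,C \right)} = 8 + 9 C$ ($S{\left(M,C \right)} = C + \left(8 + 8 C\right) = 8 + 9 C$)
$H{\left(T \right)} = T \left(8 + 9 T\right)$
$q = \frac{8}{5}$ ($q = 0 + 8 \cdot \frac{1}{5} = 0 + \frac{8}{5} = \frac{8}{5} \approx 1.6$)
$H{\left(-2 \right)} q \left(-36\right) = - 2 \left(8 + 9 \left(-2\right)\right) \frac{8}{5} \left(-36\right) = - 2 \left(8 - 18\right) \frac{8}{5} \left(-36\right) = \left(-2\right) \left(-10\right) \frac{8}{5} \left(-36\right) = 20 \cdot \frac{8}{5} \left(-36\right) = 32 \left(-36\right) = -1152$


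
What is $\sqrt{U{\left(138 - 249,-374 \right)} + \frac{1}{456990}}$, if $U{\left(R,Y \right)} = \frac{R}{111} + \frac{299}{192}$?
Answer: $\frac{1079 \sqrt{1599465}}{1827960} \approx 0.74652$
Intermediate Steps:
$U{\left(R,Y \right)} = \frac{299}{192} + \frac{R}{111}$ ($U{\left(R,Y \right)} = R \frac{1}{111} + 299 \cdot \frac{1}{192} = \frac{R}{111} + \frac{299}{192} = \frac{299}{192} + \frac{R}{111}$)
$\sqrt{U{\left(138 - 249,-374 \right)} + \frac{1}{456990}} = \sqrt{\left(\frac{299}{192} + \frac{138 - 249}{111}\right) + \frac{1}{456990}} = \sqrt{\left(\frac{299}{192} + \frac{1}{111} \left(-111\right)\right) + \frac{1}{456990}} = \sqrt{\left(\frac{299}{192} - 1\right) + \frac{1}{456990}} = \sqrt{\frac{107}{192} + \frac{1}{456990}} = \sqrt{\frac{8149687}{14623680}} = \frac{1079 \sqrt{1599465}}{1827960}$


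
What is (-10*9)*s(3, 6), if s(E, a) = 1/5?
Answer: -18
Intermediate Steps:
s(E, a) = ⅕
(-10*9)*s(3, 6) = -10*9*(⅕) = -90*⅕ = -18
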